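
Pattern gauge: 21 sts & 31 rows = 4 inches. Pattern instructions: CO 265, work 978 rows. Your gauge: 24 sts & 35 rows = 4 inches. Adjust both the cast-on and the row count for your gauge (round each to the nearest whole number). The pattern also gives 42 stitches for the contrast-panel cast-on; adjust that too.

Cast on 303 stitches; work 1104 rows; contrast-panel cast-on 48 stitches.

Stitches: 265 × 24/21 = 302.86 → 303.
Rows: 978 × 35/31 = 1104.19 → 1104.
contrast-panel cast-on: 42 × 24/21 = 48.00 → 48.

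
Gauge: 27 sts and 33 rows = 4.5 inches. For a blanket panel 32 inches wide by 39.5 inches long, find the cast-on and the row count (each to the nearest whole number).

Stitch gauge = 27/4.5 = 6 sts/in; 32 × 6 = 192.00 → 192 sts.
Row gauge = 33/4.5 = 7.333 rows/in; 39.5 × 7.333 = 289.67 → 290 rows.

Cast on 192 stitches and work 290 rows.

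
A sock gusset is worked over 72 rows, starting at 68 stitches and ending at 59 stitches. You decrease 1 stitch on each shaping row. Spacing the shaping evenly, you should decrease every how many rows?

Stitches to remove: |59 − 68| = 9.
Shaping rows needed: 9 / 1 = 9.
72 rows / 9 = every 8 rows.

Decrease every 8th row.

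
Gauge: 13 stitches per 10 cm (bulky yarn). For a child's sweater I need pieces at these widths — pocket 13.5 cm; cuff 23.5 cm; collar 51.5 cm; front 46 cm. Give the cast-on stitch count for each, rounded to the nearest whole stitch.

Rate = 13/10 = 1.3 sts per cm.
pocket: 13.5 × 1.3 = 17.55 → 18.
cuff: 23.5 × 1.3 = 30.55 → 31.
collar: 51.5 × 1.3 = 66.95 → 67.
front: 46 × 1.3 = 59.80 → 60.

pocket 18; cuff 31; collar 67; front 60.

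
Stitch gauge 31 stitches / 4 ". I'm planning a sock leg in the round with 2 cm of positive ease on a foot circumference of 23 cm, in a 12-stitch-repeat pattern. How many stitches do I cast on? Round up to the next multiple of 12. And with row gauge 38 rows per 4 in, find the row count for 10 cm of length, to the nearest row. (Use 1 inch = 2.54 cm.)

Finished = 23 + 2 = 25 cm.
25 cm × 1/2.54 = 9.84 inches.
31/4 = 7.75 sts per in; 9.84 × 7.75 = 76.28 sts.
Next multiple of 12 → 84.
10 cm = 3.94 inches; × 9.5 = 37.40 → 37 rows.

Cast on 84 stitches; work 37 rows.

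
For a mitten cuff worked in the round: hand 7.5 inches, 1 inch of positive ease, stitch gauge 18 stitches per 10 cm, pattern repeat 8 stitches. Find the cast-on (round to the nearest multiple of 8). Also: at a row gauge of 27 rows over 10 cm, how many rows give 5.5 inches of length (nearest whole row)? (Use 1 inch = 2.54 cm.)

Cast on 40 stitches; work 38 rows.

Finished = 7.5 + 1 = 8.5 inches.
8.5 inches × 2.54 = 21.59 cm.
18/10 = 1.8 sts per cm; 21.59 × 1.8 = 38.86 sts.
Nearest multiple of 8 → 40.
5.5 inches = 13.97 cm; × 2.7 = 37.72 → 38 rows.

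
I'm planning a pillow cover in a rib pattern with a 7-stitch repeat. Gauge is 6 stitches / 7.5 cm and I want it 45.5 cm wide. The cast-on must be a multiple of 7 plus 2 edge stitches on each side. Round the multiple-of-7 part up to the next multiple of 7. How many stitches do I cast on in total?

6 / 7.5 = 0.8 sts per cm.
45.5 × 0.8 = 36.40 sts.
Less 4 edge sts → 32.40 for the repeat.
Next multiple of 7: 35.
Add back 4 edge sts → 39.

39 stitches.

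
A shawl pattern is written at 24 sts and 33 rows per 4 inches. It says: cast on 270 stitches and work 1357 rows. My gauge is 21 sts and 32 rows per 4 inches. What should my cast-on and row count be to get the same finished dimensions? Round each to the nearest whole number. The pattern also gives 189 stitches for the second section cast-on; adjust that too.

Cast on 236 stitches; work 1316 rows; second section cast-on 165 stitches.

Stitches: 270 × 21/24 = 236.25 → 236.
Rows: 1357 × 32/33 = 1315.88 → 1316.
second section cast-on: 189 × 21/24 = 165.38 → 165.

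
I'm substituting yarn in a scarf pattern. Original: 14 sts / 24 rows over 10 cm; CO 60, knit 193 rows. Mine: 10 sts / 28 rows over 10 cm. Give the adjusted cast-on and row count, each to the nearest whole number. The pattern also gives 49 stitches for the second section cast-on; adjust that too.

Cast on 43 stitches; work 225 rows; second section cast-on 35 stitches.

Stitches: 60 × 10/14 = 42.86 → 43.
Rows: 193 × 28/24 = 225.17 → 225.
second section cast-on: 49 × 10/14 = 35.00 → 35.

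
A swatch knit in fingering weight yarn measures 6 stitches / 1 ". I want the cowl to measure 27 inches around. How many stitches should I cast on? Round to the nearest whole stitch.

6 stitches / 1 in = 6 stitches per inch.
27 × 6 = 162.00 stitches.

Cast on 162 stitches.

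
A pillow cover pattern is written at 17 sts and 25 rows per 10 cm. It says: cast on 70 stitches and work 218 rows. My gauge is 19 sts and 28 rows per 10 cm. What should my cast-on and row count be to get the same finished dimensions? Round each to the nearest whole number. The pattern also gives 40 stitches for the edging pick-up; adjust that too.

Cast on 78 stitches; work 244 rows; edging pick-up 45 stitches.

Stitches: 70 × 19/17 = 78.24 → 78.
Rows: 218 × 28/25 = 244.16 → 244.
edging pick-up: 40 × 19/17 = 44.71 → 45.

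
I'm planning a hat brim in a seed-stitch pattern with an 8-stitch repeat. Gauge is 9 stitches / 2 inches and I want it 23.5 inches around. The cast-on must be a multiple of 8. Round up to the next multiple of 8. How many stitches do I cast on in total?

9 / 2 = 4.5 sts per inch.
23.5 × 4.5 = 105.75 sts.
Next multiple of 8: 112.

112 stitches.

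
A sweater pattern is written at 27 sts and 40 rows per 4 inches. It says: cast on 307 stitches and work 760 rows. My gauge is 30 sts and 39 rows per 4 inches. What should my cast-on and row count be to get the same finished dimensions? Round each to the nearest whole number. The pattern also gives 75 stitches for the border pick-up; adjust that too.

Cast on 341 stitches; work 741 rows; border pick-up 83 stitches.

Stitches: 307 × 30/27 = 341.11 → 341.
Rows: 760 × 39/40 = 741.00 → 741.
border pick-up: 75 × 30/27 = 83.33 → 83.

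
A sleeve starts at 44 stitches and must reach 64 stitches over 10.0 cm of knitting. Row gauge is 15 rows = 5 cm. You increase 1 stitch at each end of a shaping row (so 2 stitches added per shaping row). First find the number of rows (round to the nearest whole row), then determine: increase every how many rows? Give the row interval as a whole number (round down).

Increase every 3rd row.

Rows = 10.0 × 3 = 30.0 → 30 rows.
Stitches to add: 20 → 10 shaping rows (at 2 st each).
30 / 10 = 3.00 → every 3 rows.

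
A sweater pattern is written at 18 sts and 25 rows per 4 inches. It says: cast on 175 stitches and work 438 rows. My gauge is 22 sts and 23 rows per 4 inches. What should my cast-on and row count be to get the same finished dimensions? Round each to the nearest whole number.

Cast on 214 stitches; work 403 rows.

Stitches: 175 × 22/18 = 213.89 → 214.
Rows: 438 × 23/25 = 402.96 → 403.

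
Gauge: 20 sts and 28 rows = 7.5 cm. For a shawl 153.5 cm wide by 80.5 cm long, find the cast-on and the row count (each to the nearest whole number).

Cast on 409 stitches and work 301 rows.

Stitch gauge = 20/7.5 = 2.667 sts/cm; 153.5 × 2.667 = 409.33 → 409 sts.
Row gauge = 28/7.5 = 3.733 rows/cm; 80.5 × 3.733 = 300.53 → 301 rows.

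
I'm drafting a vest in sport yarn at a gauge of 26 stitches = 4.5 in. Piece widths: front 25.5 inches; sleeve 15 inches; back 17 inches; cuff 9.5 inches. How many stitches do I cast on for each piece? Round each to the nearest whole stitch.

Rate = 26/4.5 = 5.778 sts per in.
front: 25.5 × 5.778 = 147.33 → 147.
sleeve: 15 × 5.778 = 86.67 → 87.
back: 17 × 5.778 = 98.22 → 98.
cuff: 9.5 × 5.778 = 54.89 → 55.

front 147; sleeve 87; back 98; cuff 55.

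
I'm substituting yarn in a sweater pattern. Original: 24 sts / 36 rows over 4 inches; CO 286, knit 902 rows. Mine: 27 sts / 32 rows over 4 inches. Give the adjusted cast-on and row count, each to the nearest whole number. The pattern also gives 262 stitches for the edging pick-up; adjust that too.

Cast on 322 stitches; work 802 rows; edging pick-up 295 stitches.

Stitches: 286 × 27/24 = 321.75 → 322.
Rows: 902 × 32/36 = 801.78 → 802.
edging pick-up: 262 × 27/24 = 294.75 → 295.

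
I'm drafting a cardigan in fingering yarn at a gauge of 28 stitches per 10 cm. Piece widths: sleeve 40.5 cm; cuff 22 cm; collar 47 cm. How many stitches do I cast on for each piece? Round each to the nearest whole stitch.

Rate = 28/10 = 2.8 sts per cm.
sleeve: 40.5 × 2.8 = 113.40 → 113.
cuff: 22 × 2.8 = 61.60 → 62.
collar: 47 × 2.8 = 131.60 → 132.

sleeve 113; cuff 62; collar 132.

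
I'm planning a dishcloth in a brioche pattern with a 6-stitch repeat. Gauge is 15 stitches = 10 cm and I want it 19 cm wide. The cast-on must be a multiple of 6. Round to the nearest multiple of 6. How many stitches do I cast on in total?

CO 30 sts.

15 / 10 = 1.5 sts per cm.
19 × 1.5 = 28.50 sts.
Nearest multiple of 6: 30.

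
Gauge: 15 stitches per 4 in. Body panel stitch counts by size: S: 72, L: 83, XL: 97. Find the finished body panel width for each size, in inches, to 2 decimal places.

S 19.20 inches; L 22.13 inches; XL 25.87 inches.

15/4 = 3.75 sts per in.
S: 72 / 3.75 = 19.200 → 19.20 in.
L: 83 / 3.75 = 22.133 → 22.13 in.
XL: 97 / 3.75 = 25.867 → 25.87 in.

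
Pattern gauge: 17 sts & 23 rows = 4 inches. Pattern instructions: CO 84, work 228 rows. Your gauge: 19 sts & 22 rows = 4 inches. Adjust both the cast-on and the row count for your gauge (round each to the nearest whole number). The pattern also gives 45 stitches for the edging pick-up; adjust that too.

Stitches: 84 × 19/17 = 93.88 → 94.
Rows: 228 × 22/23 = 218.09 → 218.
edging pick-up: 45 × 19/17 = 50.29 → 50.

Cast on 94 stitches; work 218 rows; edging pick-up 50 stitches.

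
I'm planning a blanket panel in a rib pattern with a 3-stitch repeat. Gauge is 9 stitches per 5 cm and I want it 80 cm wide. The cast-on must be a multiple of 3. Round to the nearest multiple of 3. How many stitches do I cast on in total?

9 / 5 = 1.8 sts per cm.
80 × 1.8 = 144.00 sts.
Nearest multiple of 3: 144.

CO 144 sts.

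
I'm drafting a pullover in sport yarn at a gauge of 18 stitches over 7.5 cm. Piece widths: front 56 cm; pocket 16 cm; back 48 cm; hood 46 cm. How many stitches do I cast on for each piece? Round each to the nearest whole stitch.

Rate = 18/7.5 = 2.4 sts per cm.
front: 56 × 2.4 = 134.40 → 134.
pocket: 16 × 2.4 = 38.40 → 38.
back: 48 × 2.4 = 115.20 → 115.
hood: 46 × 2.4 = 110.40 → 110.

front 134; pocket 38; back 115; hood 110.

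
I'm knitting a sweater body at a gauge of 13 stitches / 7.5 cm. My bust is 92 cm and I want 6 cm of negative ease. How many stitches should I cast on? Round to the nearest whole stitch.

CO 149 sts.

Finished = 92 − 6 = 86 cm.
13 / 7.5 = 1.733 sts per cm.
86.00 × 1.733 = 149.07 sts.
→ 149 sts.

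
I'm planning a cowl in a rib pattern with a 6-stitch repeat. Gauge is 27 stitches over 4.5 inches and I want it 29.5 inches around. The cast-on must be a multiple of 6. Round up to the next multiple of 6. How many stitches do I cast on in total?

Cast on 180 stitches.

27 / 4.5 = 6 sts per inch.
29.5 × 6 = 177.00 sts.
Next multiple of 6: 180.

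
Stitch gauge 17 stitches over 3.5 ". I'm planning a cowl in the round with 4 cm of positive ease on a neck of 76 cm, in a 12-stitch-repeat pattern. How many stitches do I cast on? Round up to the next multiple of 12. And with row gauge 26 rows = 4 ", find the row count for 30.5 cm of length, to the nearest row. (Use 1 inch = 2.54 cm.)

Finished = 76 + 4 = 80 cm.
80 cm × 1/2.54 = 31.50 inches.
17/3.5 = 4.857 sts per in; 31.50 × 4.857 = 152.98 sts.
Next multiple of 12 → 156.
30.5 cm = 12.01 inches; × 6.5 = 78.05 → 78 rows.

Cast on 156 stitches; work 78 rows.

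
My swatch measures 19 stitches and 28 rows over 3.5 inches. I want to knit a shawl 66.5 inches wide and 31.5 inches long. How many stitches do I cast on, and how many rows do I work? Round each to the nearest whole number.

Cast on 361 stitches and work 252 rows.

Stitch gauge = 19/3.5 = 5.429 sts/in; 66.5 × 5.429 = 361.00 → 361 sts.
Row gauge = 28/3.5 = 8 rows/in; 31.5 × 8 = 252.00 → 252 rows.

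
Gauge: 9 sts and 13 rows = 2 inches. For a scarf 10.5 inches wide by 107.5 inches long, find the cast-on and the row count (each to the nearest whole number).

Stitch gauge = 9/2 = 4.5 sts/in; 10.5 × 4.5 = 47.25 → 47 sts.
Row gauge = 13/2 = 6.5 rows/in; 107.5 × 6.5 = 698.75 → 699 rows.

Cast on 47 stitches and work 699 rows.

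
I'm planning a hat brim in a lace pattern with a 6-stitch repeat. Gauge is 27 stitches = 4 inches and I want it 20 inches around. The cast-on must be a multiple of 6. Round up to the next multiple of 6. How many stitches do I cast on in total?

27 / 4 = 6.75 sts per inch.
20 × 6.75 = 135.00 sts.
Next multiple of 6: 138.

CO 138 sts.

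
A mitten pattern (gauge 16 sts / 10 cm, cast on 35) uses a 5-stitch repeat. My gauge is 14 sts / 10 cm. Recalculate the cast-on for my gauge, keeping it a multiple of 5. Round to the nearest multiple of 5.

35 × 14 / 16 = 30.62.
Nearest multiple of 5: 30.

CO 30 sts.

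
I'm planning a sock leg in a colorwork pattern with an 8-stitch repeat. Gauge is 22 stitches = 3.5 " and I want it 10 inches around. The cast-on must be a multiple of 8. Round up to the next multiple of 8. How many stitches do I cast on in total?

Cast on 64 stitches.

22 / 3.5 = 6.286 sts per inch.
10 × 6.286 = 62.86 sts.
Next multiple of 8: 64.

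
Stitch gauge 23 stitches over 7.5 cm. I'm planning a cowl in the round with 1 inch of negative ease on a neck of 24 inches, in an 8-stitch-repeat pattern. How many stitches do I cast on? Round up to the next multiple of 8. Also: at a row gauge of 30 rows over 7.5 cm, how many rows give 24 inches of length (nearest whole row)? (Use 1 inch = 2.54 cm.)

Finished = 24 − 1 = 23 inches.
23 inches × 2.54 = 58.42 cm.
23/7.5 = 3.067 sts per cm; 58.42 × 3.067 = 179.15 sts.
Next multiple of 8 → 184.
24 inches = 60.96 cm; × 4 = 243.84 → 244 rows.

Cast on 184 stitches; work 244 rows.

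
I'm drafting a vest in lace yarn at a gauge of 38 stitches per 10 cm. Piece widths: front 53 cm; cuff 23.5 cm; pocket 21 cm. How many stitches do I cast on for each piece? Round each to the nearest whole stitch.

front 201; cuff 89; pocket 80.

Rate = 38/10 = 3.8 sts per cm.
front: 53 × 3.8 = 201.40 → 201.
cuff: 23.5 × 3.8 = 89.30 → 89.
pocket: 21 × 3.8 = 79.80 → 80.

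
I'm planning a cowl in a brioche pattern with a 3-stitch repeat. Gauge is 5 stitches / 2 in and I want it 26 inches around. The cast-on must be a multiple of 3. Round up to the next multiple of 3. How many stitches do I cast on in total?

5 / 2 = 2.5 sts per inch.
26 × 2.5 = 65.00 sts.
Next multiple of 3: 66.

66 stitches.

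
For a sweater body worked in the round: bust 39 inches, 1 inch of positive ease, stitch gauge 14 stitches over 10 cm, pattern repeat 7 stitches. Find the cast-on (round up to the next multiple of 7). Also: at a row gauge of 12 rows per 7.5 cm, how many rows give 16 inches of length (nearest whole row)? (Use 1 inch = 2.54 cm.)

Finished = 39 + 1 = 40 inches.
40 inches × 2.54 = 101.60 cm.
14/10 = 1.4 sts per cm; 101.60 × 1.4 = 142.24 sts.
Next multiple of 7 → 147.
16 inches = 40.64 cm; × 1.6 = 65.02 → 65 rows.

Cast on 147 stitches; work 65 rows.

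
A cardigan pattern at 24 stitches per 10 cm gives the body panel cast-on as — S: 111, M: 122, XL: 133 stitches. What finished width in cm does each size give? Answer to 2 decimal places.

24/10 = 2.4 sts per cm.
S: 111 / 2.4 = 46.250 → 46.25 cm.
M: 122 / 2.4 = 50.833 → 50.83 cm.
XL: 133 / 2.4 = 55.417 → 55.42 cm.

S 46.25 cm; M 50.83 cm; XL 55.42 cm.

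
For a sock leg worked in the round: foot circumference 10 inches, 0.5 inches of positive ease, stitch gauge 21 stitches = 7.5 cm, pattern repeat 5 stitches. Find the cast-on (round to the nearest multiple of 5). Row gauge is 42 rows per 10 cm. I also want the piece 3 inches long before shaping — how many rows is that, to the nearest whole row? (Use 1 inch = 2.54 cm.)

Cast on 75 stitches; work 32 rows.

Finished = 10 + 0.5 = 10.5 inches.
10.5 inches × 2.54 = 26.67 cm.
21/7.5 = 2.8 sts per cm; 26.67 × 2.8 = 74.68 sts.
Nearest multiple of 5 → 75.
3 inches = 7.62 cm; × 4.2 = 32.00 → 32 rows.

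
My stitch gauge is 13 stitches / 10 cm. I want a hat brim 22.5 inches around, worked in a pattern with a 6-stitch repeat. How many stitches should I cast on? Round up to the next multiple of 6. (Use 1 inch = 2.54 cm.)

22.5 in = 22.5 × 2.54 = 57.15 cm.
13 / 10 = 1.3 sts/cm.
57.15 × 1.3 = 74.30 sts.
→ 78.

CO 78 sts.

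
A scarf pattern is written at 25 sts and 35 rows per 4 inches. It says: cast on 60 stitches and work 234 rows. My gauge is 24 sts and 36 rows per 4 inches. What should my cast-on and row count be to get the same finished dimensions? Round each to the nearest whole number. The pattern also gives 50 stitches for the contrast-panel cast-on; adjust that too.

Stitches: 60 × 24/25 = 57.60 → 58.
Rows: 234 × 36/35 = 240.69 → 241.
contrast-panel cast-on: 50 × 24/25 = 48.00 → 48.

Cast on 58 stitches; work 241 rows; contrast-panel cast-on 48 stitches.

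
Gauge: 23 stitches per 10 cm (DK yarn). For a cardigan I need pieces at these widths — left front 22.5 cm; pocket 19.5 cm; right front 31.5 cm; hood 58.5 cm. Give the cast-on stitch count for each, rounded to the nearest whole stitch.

left front 52; pocket 45; right front 72; hood 135.

Rate = 23/10 = 2.3 sts per cm.
left front: 22.5 × 2.3 = 51.75 → 52.
pocket: 19.5 × 2.3 = 44.85 → 45.
right front: 31.5 × 2.3 = 72.45 → 72.
hood: 58.5 × 2.3 = 134.55 → 135.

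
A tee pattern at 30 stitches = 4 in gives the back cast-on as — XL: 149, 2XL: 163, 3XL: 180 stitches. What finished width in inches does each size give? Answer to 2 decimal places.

XL 19.87 inches; 2XL 21.73 inches; 3XL 24.00 inches.

30/4 = 7.5 sts per in.
XL: 149 / 7.5 = 19.867 → 19.87 in.
2XL: 163 / 7.5 = 21.733 → 21.73 in.
3XL: 180 / 7.5 = 24.000 → 24.00 in.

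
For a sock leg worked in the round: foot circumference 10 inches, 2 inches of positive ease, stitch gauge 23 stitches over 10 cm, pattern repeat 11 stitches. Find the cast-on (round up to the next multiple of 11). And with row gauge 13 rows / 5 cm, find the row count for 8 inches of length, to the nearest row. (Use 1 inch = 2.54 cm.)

Cast on 77 stitches; work 53 rows.

Finished = 10 + 2 = 12 inches.
12 inches × 2.54 = 30.48 cm.
23/10 = 2.3 sts per cm; 30.48 × 2.3 = 70.10 sts.
Next multiple of 11 → 77.
8 inches = 20.32 cm; × 2.6 = 52.83 → 53 rows.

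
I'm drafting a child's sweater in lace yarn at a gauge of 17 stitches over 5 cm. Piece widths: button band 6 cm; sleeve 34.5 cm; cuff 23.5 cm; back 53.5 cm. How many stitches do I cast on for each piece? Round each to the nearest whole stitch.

Rate = 17/5 = 3.4 sts per cm.
button band: 6 × 3.4 = 20.40 → 20.
sleeve: 34.5 × 3.4 = 117.30 → 117.
cuff: 23.5 × 3.4 = 79.90 → 80.
back: 53.5 × 3.4 = 181.90 → 182.

button band 20; sleeve 117; cuff 80; back 182.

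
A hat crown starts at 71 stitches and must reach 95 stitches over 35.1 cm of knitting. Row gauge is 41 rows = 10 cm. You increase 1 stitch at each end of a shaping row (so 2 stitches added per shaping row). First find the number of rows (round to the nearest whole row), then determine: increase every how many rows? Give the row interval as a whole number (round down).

Increase every 12th row.

Rows = 35.1 × 4.1 = 143.9 → 144 rows.
Stitches to add: 24 → 12 shaping rows (at 2 st each).
144 / 12 = 12.00 → every 12 rows.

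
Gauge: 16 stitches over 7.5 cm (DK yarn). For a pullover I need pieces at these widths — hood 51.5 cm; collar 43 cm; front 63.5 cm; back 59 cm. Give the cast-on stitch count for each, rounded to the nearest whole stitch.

Rate = 16/7.5 = 2.133 sts per cm.
hood: 51.5 × 2.133 = 109.87 → 110.
collar: 43 × 2.133 = 91.73 → 92.
front: 63.5 × 2.133 = 135.47 → 135.
back: 59 × 2.133 = 125.87 → 126.

hood 110; collar 92; front 135; back 126.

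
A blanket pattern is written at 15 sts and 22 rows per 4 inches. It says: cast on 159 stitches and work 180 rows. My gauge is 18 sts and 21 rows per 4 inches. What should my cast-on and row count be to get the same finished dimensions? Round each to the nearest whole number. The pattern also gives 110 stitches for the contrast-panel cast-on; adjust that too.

Cast on 191 stitches; work 172 rows; contrast-panel cast-on 132 stitches.

Stitches: 159 × 18/15 = 190.80 → 191.
Rows: 180 × 21/22 = 171.82 → 172.
contrast-panel cast-on: 110 × 18/15 = 132.00 → 132.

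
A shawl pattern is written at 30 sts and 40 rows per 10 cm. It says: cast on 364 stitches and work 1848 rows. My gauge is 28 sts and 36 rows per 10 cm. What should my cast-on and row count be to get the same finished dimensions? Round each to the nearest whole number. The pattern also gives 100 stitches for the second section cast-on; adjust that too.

Stitches: 364 × 28/30 = 339.73 → 340.
Rows: 1848 × 36/40 = 1663.20 → 1663.
second section cast-on: 100 × 28/30 = 93.33 → 93.

Cast on 340 stitches; work 1663 rows; second section cast-on 93 stitches.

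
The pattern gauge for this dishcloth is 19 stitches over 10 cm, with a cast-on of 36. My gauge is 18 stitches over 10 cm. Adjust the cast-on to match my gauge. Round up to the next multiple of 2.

Scale factor = 18 / 19 = 0.947.
36 × 18 / 19 = 34.11 sts.
→ 36 sts.

Cast on 36 stitches.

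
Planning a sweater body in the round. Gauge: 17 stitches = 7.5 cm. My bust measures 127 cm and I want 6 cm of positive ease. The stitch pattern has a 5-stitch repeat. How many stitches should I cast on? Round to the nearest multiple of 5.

CO 300 sts.

Finished = 127 + 6 = 133 cm.
17 / 7.5 = 2.267 sts/cm.
133 × 2.267 = 301.47 sts.
Nearest multiple of 5: 300.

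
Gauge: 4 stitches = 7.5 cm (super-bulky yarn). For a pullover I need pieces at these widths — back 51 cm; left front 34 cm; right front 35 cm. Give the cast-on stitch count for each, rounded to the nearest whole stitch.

Rate = 4/7.5 = 0.533 sts per cm.
back: 51 × 0.533 = 27.20 → 27.
left front: 34 × 0.533 = 18.13 → 18.
right front: 35 × 0.533 = 18.67 → 19.

back 27; left front 18; right front 19.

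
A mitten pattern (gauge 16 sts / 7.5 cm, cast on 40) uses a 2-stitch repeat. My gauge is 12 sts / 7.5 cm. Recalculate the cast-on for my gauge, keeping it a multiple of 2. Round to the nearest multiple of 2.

40 × 12 / 16 = 30.00.
Nearest multiple of 2: 30.

Cast on 30 stitches.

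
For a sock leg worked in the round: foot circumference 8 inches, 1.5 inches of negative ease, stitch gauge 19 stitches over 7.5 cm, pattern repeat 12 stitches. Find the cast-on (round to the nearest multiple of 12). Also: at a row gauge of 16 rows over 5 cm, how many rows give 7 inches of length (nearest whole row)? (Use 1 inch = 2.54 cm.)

Cast on 36 stitches; work 57 rows.

Finished = 8 − 1.5 = 6.5 inches.
6.5 inches × 2.54 = 16.51 cm.
19/7.5 = 2.533 sts per cm; 16.51 × 2.533 = 41.83 sts.
Nearest multiple of 12 → 36.
7 inches = 17.78 cm; × 3.2 = 56.90 → 57 rows.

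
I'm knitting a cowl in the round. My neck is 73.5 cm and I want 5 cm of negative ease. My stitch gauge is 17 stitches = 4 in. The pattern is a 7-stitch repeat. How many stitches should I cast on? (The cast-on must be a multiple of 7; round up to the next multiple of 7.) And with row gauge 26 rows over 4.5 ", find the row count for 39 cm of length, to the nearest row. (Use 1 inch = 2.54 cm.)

Finished = 73.5 − 5 = 68.5 cm.
68.5 cm × 1/2.54 = 26.97 inches.
17/4 = 4.25 sts per in; 26.97 × 4.25 = 114.62 sts.
Next multiple of 7 → 119.
39 cm = 15.35 inches; × 5.778 = 88.71 → 89 rows.

Cast on 119 stitches; work 89 rows.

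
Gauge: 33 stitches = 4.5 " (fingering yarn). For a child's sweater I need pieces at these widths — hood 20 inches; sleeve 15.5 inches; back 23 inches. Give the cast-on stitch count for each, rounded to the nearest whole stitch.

hood 147; sleeve 114; back 169.

Rate = 33/4.5 = 7.333 sts per in.
hood: 20 × 7.333 = 146.67 → 147.
sleeve: 15.5 × 7.333 = 113.67 → 114.
back: 23 × 7.333 = 168.67 → 169.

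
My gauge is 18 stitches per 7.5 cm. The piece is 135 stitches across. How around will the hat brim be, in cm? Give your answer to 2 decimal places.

18 stitches / 7.5 cm = 2.4 stitches per cm.
135 / 2.4 = 56.250 cm.

56.25 cm.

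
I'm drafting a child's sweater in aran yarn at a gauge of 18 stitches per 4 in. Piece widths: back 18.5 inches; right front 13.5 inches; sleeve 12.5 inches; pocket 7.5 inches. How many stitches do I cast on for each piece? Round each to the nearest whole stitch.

back 83; right front 61; sleeve 56; pocket 34.

Rate = 18/4 = 4.5 sts per in.
back: 18.5 × 4.5 = 83.25 → 83.
right front: 13.5 × 4.5 = 60.75 → 61.
sleeve: 12.5 × 4.5 = 56.25 → 56.
pocket: 7.5 × 4.5 = 33.75 → 34.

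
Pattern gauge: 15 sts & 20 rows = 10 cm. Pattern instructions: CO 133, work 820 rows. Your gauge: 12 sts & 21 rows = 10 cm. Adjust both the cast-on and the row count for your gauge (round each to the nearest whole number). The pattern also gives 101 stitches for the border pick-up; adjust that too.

Stitches: 133 × 12/15 = 106.40 → 106.
Rows: 820 × 21/20 = 861.00 → 861.
border pick-up: 101 × 12/15 = 80.80 → 81.

Cast on 106 stitches; work 861 rows; border pick-up 81 stitches.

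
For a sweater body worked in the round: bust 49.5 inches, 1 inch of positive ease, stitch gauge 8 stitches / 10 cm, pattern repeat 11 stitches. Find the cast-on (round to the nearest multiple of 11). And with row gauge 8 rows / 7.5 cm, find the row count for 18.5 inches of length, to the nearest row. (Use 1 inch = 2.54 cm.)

Finished = 49.5 + 1 = 50.5 inches.
50.5 inches × 2.54 = 128.27 cm.
8/10 = 0.8 sts per cm; 128.27 × 0.8 = 102.62 sts.
Nearest multiple of 11 → 99.
18.5 inches = 46.99 cm; × 1.067 = 50.12 → 50 rows.

Cast on 99 stitches; work 50 rows.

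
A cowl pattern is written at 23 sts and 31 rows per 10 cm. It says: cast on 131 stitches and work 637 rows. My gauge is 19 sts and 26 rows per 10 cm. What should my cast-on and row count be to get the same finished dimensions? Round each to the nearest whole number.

Cast on 108 stitches; work 534 rows.

Stitches: 131 × 19/23 = 108.22 → 108.
Rows: 637 × 26/31 = 534.26 → 534.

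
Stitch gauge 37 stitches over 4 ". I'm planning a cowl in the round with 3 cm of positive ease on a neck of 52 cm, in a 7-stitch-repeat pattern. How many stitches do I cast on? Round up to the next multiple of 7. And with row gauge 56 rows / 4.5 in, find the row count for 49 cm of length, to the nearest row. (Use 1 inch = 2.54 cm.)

Cast on 203 stitches; work 240 rows.

Finished = 52 + 3 = 55 cm.
55 cm × 1/2.54 = 21.65 inches.
37/4 = 9.25 sts per in; 21.65 × 9.25 = 200.30 sts.
Next multiple of 7 → 203.
49 cm = 19.29 inches; × 12.444 = 240.07 → 240 rows.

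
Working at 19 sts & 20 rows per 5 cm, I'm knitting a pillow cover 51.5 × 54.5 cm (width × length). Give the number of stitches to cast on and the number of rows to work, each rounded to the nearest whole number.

Stitch gauge = 19/5 = 3.8 sts/cm; 51.5 × 3.8 = 195.70 → 196 sts.
Row gauge = 20/5 = 4 rows/cm; 54.5 × 4 = 218.00 → 218 rows.

Cast on 196 stitches and work 218 rows.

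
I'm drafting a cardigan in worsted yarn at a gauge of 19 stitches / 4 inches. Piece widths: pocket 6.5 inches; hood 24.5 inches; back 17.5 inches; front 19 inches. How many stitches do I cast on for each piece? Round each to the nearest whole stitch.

pocket 31; hood 116; back 83; front 90.

Rate = 19/4 = 4.75 sts per in.
pocket: 6.5 × 4.75 = 30.88 → 31.
hood: 24.5 × 4.75 = 116.38 → 116.
back: 17.5 × 4.75 = 83.12 → 83.
front: 19 × 4.75 = 90.25 → 90.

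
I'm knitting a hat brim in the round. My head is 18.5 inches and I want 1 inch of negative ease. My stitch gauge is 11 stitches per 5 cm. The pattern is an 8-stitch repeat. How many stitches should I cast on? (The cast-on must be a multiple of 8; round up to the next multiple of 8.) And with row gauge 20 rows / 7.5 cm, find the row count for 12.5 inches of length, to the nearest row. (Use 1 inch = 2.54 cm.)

Finished = 18.5 − 1 = 17.5 inches.
17.5 inches × 2.54 = 44.45 cm.
11/5 = 2.2 sts per cm; 44.45 × 2.2 = 97.79 sts.
Next multiple of 8 → 104.
12.5 inches = 31.75 cm; × 2.667 = 84.67 → 85 rows.

Cast on 104 stitches; work 85 rows.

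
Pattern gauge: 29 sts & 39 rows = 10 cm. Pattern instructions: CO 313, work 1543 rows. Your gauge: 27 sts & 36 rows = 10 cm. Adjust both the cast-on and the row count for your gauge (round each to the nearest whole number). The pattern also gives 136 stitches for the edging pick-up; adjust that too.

Cast on 291 stitches; work 1424 rows; edging pick-up 127 stitches.

Stitches: 313 × 27/29 = 291.41 → 291.
Rows: 1543 × 36/39 = 1424.31 → 1424.
edging pick-up: 136 × 27/29 = 126.62 → 127.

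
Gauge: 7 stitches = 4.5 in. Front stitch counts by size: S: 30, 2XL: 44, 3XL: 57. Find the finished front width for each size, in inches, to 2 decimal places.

7/4.5 = 1.556 sts per in.
S: 30 / 1.556 = 19.286 → 19.29 in.
2XL: 44 / 1.556 = 28.286 → 28.29 in.
3XL: 57 / 1.556 = 36.643 → 36.64 in.

S 19.29 inches; 2XL 28.29 inches; 3XL 36.64 inches.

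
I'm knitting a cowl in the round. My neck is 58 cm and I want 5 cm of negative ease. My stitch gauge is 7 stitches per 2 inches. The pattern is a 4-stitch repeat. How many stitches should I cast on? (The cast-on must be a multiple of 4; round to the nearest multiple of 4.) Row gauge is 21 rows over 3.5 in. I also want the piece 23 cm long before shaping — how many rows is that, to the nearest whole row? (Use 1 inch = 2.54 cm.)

Finished = 58 − 5 = 53 cm.
53 cm × 1/2.54 = 20.87 inches.
7/2 = 3.5 sts per in; 20.87 × 3.5 = 73.03 sts.
Nearest multiple of 4 → 72.
23 cm = 9.06 inches; × 6 = 54.33 → 54 rows.

Cast on 72 stitches; work 54 rows.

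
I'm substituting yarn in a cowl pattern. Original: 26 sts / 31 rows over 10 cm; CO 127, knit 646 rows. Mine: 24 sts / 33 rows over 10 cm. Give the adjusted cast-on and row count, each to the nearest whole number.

Cast on 117 stitches; work 688 rows.

Stitches: 127 × 24/26 = 117.23 → 117.
Rows: 646 × 33/31 = 687.68 → 688.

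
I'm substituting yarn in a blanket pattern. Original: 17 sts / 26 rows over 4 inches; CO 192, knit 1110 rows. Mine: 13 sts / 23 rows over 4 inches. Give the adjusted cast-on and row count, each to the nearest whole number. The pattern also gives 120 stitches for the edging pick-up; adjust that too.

Stitches: 192 × 13/17 = 146.82 → 147.
Rows: 1110 × 23/26 = 981.92 → 982.
edging pick-up: 120 × 13/17 = 91.76 → 92.

Cast on 147 stitches; work 982 rows; edging pick-up 92 stitches.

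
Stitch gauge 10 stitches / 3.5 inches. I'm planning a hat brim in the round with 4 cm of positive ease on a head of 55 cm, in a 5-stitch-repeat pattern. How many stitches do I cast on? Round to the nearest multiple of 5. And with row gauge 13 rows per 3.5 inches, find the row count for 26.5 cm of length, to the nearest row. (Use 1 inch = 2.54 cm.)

Cast on 65 stitches; work 39 rows.

Finished = 55 + 4 = 59 cm.
59 cm × 1/2.54 = 23.23 inches.
10/3.5 = 2.857 sts per in; 23.23 × 2.857 = 66.37 sts.
Nearest multiple of 5 → 65.
26.5 cm = 10.43 inches; × 3.714 = 38.75 → 39 rows.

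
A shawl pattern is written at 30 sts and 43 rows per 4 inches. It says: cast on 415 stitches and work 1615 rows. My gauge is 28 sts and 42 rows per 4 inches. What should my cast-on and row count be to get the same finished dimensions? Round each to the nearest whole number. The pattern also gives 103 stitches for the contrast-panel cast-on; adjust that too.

Cast on 387 stitches; work 1577 rows; contrast-panel cast-on 96 stitches.

Stitches: 415 × 28/30 = 387.33 → 387.
Rows: 1615 × 42/43 = 1577.44 → 1577.
contrast-panel cast-on: 103 × 28/30 = 96.13 → 96.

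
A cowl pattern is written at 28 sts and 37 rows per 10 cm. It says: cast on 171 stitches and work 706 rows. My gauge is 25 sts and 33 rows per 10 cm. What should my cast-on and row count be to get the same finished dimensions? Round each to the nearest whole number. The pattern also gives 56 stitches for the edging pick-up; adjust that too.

Stitches: 171 × 25/28 = 152.68 → 153.
Rows: 706 × 33/37 = 629.68 → 630.
edging pick-up: 56 × 25/28 = 50.00 → 50.

Cast on 153 stitches; work 630 rows; edging pick-up 50 stitches.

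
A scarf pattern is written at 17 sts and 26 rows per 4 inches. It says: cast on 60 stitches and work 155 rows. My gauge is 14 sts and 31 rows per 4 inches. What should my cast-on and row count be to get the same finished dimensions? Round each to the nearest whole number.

Stitches: 60 × 14/17 = 49.41 → 49.
Rows: 155 × 31/26 = 184.81 → 185.

Cast on 49 stitches; work 185 rows.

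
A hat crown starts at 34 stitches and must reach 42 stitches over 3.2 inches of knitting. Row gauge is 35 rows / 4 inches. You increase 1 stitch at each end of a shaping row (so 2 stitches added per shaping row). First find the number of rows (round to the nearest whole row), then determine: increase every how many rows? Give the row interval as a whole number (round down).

Rows = 3.2 × 8.75 = 28.0 → 28 rows.
Stitches to add: 8 → 4 shaping rows (at 2 st each).
28 / 4 = 7.00 → every 7 rows.

Increase every 7th row.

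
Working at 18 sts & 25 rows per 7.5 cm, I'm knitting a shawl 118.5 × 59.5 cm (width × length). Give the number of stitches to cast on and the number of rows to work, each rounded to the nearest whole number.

Stitch gauge = 18/7.5 = 2.4 sts/cm; 118.5 × 2.4 = 284.40 → 284 sts.
Row gauge = 25/7.5 = 3.333 rows/cm; 59.5 × 3.333 = 198.33 → 198 rows.

Cast on 284 stitches and work 198 rows.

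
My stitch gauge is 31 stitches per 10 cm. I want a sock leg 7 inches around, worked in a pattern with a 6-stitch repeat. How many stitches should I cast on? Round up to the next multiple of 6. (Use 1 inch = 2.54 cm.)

CO 60 sts.

7 in = 7 × 2.54 = 17.78 cm.
31 / 10 = 3.1 sts/cm.
17.78 × 3.1 = 55.12 sts.
→ 60.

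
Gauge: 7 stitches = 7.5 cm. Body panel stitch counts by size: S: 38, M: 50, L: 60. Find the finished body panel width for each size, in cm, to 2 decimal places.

7/7.5 = 0.933 sts per cm.
S: 38 / 0.933 = 40.714 → 40.71 cm.
M: 50 / 0.933 = 53.571 → 53.57 cm.
L: 60 / 0.933 = 64.286 → 64.29 cm.

S 40.71 cm; M 53.57 cm; L 64.29 cm.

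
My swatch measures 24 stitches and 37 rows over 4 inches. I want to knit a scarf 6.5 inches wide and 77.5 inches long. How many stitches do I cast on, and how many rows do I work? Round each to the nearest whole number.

Stitch gauge = 24/4 = 6 sts/in; 6.5 × 6 = 39.00 → 39 sts.
Row gauge = 37/4 = 9.25 rows/in; 77.5 × 9.25 = 716.88 → 717 rows.

Cast on 39 stitches and work 717 rows.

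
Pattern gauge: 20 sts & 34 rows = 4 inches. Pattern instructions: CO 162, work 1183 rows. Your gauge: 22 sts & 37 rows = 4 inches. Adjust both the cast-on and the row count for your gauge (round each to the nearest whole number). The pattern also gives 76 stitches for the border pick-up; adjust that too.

Cast on 178 stitches; work 1287 rows; border pick-up 84 stitches.

Stitches: 162 × 22/20 = 178.20 → 178.
Rows: 1183 × 37/34 = 1287.38 → 1287.
border pick-up: 76 × 22/20 = 83.60 → 84.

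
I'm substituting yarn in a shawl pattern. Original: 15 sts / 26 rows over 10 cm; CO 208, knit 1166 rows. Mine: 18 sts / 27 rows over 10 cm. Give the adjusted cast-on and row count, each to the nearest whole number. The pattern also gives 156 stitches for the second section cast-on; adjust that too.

Stitches: 208 × 18/15 = 249.60 → 250.
Rows: 1166 × 27/26 = 1210.85 → 1211.
second section cast-on: 156 × 18/15 = 187.20 → 187.

Cast on 250 stitches; work 1211 rows; second section cast-on 187 stitches.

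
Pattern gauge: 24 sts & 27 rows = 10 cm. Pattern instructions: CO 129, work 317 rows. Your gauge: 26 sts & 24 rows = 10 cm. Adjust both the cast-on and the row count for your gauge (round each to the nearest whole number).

Stitches: 129 × 26/24 = 139.75 → 140.
Rows: 317 × 24/27 = 281.78 → 282.

Cast on 140 stitches; work 282 rows.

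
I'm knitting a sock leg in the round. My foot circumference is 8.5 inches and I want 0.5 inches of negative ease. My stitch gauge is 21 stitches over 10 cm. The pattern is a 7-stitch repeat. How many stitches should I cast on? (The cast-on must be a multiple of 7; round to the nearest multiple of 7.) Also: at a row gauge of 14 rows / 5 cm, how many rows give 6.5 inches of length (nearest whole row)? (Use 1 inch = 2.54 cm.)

Finished = 8.5 − 0.5 = 8 inches.
8 inches × 2.54 = 20.32 cm.
21/10 = 2.1 sts per cm; 20.32 × 2.1 = 42.67 sts.
Nearest multiple of 7 → 42.
6.5 inches = 16.51 cm; × 2.8 = 46.23 → 46 rows.

Cast on 42 stitches; work 46 rows.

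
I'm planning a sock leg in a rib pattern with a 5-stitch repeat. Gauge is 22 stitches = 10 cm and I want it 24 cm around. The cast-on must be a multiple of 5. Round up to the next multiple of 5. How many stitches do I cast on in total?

Cast on 55 stitches.

22 / 10 = 2.2 sts per cm.
24 × 2.2 = 52.80 sts.
Next multiple of 5: 55.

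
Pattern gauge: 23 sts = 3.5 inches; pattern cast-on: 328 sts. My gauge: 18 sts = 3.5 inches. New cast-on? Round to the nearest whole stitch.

Scale factor = 18 / 23 = 0.783.
328 × 18 / 23 = 256.70 sts.
→ 257 sts.

257 stitches.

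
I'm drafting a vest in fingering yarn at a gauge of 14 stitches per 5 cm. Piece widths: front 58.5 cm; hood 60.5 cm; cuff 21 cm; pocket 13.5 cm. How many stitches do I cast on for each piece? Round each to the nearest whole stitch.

Rate = 14/5 = 2.8 sts per cm.
front: 58.5 × 2.8 = 163.80 → 164.
hood: 60.5 × 2.8 = 169.40 → 169.
cuff: 21 × 2.8 = 58.80 → 59.
pocket: 13.5 × 2.8 = 37.80 → 38.

front 164; hood 169; cuff 59; pocket 38.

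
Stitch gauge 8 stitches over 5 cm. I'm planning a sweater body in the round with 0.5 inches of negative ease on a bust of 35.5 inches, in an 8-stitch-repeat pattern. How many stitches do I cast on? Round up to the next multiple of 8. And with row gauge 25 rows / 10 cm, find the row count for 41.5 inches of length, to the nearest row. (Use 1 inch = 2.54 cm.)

Cast on 144 stitches; work 264 rows.

Finished = 35.5 − 0.5 = 35 inches.
35 inches × 2.54 = 88.90 cm.
8/5 = 1.6 sts per cm; 88.90 × 1.6 = 142.24 sts.
Next multiple of 8 → 144.
41.5 inches = 105.41 cm; × 2.5 = 263.52 → 264 rows.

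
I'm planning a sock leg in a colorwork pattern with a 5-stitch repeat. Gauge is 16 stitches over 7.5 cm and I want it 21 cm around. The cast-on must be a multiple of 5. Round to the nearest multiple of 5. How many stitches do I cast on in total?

45 stitches.

16 / 7.5 = 2.133 sts per cm.
21 × 2.133 = 44.80 sts.
Nearest multiple of 5: 45.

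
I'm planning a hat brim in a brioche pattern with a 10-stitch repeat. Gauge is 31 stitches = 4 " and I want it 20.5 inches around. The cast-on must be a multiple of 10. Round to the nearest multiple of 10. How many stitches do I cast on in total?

31 / 4 = 7.75 sts per inch.
20.5 × 7.75 = 158.88 sts.
Nearest multiple of 10: 160.

CO 160 sts.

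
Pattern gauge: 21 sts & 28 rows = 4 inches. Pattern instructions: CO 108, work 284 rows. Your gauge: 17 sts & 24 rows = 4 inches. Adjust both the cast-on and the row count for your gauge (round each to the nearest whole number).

Stitches: 108 × 17/21 = 87.43 → 87.
Rows: 284 × 24/28 = 243.43 → 243.

Cast on 87 stitches; work 243 rows.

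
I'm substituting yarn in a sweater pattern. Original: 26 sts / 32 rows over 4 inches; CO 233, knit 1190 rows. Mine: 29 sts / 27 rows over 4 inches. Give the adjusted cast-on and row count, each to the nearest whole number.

Cast on 260 stitches; work 1004 rows.

Stitches: 233 × 29/26 = 259.88 → 260.
Rows: 1190 × 27/32 = 1004.06 → 1004.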